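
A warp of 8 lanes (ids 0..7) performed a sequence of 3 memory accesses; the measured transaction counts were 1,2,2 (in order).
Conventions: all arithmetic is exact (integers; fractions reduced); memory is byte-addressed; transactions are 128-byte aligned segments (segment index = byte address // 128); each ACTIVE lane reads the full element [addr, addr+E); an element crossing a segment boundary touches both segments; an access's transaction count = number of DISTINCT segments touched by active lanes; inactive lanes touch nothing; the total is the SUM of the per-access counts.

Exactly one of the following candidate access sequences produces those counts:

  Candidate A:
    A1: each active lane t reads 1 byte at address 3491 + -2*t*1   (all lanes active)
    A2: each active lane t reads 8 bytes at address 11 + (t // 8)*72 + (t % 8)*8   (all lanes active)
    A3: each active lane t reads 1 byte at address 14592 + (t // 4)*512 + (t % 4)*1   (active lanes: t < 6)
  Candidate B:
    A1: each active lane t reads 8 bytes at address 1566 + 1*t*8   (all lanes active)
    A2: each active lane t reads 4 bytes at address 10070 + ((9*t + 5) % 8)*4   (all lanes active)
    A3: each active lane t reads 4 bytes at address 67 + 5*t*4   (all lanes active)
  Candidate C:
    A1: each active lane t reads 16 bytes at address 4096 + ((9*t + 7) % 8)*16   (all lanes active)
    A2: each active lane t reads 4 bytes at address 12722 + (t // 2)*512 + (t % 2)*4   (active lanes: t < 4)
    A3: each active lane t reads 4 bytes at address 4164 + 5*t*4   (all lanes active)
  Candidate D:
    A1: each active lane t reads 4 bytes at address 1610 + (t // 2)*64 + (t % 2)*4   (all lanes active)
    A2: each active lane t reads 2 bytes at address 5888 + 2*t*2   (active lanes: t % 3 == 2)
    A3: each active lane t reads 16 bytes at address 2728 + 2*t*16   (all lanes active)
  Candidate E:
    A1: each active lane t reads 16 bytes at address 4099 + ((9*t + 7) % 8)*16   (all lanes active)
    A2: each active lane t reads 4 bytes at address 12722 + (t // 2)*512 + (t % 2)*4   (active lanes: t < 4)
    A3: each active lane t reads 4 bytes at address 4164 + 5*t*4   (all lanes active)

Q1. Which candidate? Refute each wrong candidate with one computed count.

A: A2 gives 1 transaction, not 2
B: A2 gives 1 transaction, not 2
D: A1 gives 3 transactions, not 1
E: A1 gives 2 transactions, not 1
C: all counts match (1,2,2)

Answer: C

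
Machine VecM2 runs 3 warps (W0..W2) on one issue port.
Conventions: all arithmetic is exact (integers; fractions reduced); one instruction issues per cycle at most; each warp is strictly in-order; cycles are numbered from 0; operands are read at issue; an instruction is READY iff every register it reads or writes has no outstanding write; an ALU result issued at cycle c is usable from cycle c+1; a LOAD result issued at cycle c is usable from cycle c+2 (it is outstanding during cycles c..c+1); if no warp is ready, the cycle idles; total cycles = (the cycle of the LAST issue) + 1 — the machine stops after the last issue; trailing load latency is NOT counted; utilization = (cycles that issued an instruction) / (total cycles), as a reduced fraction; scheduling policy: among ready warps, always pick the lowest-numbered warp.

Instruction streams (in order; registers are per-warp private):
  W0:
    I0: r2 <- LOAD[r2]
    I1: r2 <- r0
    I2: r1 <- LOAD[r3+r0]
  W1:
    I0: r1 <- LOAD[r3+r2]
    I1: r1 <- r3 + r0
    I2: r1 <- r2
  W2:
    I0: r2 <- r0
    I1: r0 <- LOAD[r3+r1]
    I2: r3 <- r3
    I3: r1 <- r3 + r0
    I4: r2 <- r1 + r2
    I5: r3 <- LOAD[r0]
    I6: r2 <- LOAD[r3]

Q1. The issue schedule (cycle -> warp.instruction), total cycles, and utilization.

cycle 0: W0.I0
cycle 1: W1.I0
cycle 2: W0.I1
cycle 3: W0.I2
cycle 4: W1.I1
cycle 5: W1.I2
cycle 6: W2.I0
cycle 7: W2.I1
cycle 8: W2.I2
cycle 9: W2.I3
cycle 10: W2.I4
cycle 11: W2.I5
cycle 12: idle
cycle 13: W2.I6

Answer: 14 cycles, utilization 13/14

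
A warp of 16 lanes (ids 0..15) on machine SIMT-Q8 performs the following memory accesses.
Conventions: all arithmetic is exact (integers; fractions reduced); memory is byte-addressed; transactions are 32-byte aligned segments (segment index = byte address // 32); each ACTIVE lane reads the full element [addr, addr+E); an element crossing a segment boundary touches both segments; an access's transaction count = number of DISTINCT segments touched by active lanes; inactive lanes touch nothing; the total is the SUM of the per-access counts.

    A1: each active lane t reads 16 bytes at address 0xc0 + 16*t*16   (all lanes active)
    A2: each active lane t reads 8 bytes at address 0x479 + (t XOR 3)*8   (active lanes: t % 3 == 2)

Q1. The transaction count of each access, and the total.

A1: 16 transactions
A2: 4 transactions

Answer: 16,4; total 20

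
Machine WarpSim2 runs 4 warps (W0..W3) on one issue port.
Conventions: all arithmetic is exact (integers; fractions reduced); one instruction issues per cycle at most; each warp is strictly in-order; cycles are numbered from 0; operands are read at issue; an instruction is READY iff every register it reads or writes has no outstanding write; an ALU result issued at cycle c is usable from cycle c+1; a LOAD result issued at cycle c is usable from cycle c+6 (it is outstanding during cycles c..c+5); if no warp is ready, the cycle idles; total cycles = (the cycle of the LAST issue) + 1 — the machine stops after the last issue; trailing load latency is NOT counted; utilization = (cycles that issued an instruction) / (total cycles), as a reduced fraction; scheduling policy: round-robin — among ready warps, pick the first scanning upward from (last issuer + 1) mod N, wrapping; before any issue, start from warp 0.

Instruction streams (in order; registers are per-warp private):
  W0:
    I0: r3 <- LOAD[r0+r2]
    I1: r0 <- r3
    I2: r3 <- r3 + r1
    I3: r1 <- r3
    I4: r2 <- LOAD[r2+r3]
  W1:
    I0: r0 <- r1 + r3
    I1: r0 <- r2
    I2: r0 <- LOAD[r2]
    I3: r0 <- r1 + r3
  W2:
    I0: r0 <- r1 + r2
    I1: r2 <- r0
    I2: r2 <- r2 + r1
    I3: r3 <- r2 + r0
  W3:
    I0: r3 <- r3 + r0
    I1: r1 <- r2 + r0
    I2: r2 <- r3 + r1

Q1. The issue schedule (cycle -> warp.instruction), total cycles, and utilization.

cycle 0: W0.I0
cycle 1: W1.I0
cycle 2: W2.I0
cycle 3: W3.I0
cycle 4: W1.I1
cycle 5: W2.I1
cycle 6: W3.I1
cycle 7: W0.I1
cycle 8: W1.I2
cycle 9: W2.I2
cycle 10: W3.I2
cycle 11: W0.I2
cycle 12: W2.I3
cycle 13: W0.I3
cycle 14: W1.I3
cycle 15: W0.I4

Answer: 16 cycles, utilization 1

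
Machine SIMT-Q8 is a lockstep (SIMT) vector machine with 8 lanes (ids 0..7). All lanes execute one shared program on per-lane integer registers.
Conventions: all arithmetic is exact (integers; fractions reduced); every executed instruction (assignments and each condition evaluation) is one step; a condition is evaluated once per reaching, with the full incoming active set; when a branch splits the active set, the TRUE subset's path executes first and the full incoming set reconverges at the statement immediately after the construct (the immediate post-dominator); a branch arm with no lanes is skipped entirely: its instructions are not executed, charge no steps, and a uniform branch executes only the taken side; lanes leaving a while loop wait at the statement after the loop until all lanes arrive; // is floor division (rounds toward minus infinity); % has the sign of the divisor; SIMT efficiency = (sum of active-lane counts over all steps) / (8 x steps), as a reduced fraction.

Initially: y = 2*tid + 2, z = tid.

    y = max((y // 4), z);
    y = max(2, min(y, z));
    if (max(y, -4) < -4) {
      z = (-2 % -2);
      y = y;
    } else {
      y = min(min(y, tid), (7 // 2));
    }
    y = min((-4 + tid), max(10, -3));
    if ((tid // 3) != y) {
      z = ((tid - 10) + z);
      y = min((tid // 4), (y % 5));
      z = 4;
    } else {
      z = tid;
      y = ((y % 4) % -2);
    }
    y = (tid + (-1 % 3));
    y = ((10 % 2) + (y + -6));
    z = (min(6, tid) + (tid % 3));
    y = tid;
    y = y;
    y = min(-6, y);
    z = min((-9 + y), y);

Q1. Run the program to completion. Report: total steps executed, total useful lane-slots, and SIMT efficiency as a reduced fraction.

Answer: 18 steps, 126 useful, 7/8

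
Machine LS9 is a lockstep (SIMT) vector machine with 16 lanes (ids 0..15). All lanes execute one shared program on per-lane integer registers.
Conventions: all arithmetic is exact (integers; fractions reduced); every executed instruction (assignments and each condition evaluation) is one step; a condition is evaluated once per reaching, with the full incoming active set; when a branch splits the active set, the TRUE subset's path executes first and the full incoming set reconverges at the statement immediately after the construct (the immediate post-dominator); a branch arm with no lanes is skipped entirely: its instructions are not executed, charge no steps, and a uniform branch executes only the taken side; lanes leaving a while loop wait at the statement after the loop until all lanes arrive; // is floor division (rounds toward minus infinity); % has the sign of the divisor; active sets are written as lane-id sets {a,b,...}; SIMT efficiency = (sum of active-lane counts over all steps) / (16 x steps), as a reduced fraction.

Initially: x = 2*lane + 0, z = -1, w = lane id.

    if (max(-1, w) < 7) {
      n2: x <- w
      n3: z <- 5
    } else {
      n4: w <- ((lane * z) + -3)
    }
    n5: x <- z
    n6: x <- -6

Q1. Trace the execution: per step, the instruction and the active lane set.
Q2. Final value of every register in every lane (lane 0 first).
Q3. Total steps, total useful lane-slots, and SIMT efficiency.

step 0: eval (max(-1, w) < 7)        {0,1,2,3,4,5,6,7,8,9,10,11,12,13,14,15}
step 1: x <- w                       {0,1,2,3,4,5,6}
step 2: z <- 5                       {0,1,2,3,4,5,6}
step 3: w <- ((lane * z) + -3)       {7,8,9,10,11,12,13,14,15}
step 4: x <- z                       {0,1,2,3,4,5,6,7,8,9,10,11,12,13,14,15}
step 5: x <- -6                      {0,1,2,3,4,5,6,7,8,9,10,11,12,13,14,15}

Answer: 6 steps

x: -6,-6,-6,-6,-6,-6,-6,-6,-6,-6,-6,-6,-6,-6,-6,-6
z: 5,5,5,5,5,5,5,-1,-1,-1,-1,-1,-1,-1,-1,-1
w: 0,1,2,3,4,5,6,-10,-11,-12,-13,-14,-15,-16,-17,-18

steps = 6; useful = 71; efficiency = 71/96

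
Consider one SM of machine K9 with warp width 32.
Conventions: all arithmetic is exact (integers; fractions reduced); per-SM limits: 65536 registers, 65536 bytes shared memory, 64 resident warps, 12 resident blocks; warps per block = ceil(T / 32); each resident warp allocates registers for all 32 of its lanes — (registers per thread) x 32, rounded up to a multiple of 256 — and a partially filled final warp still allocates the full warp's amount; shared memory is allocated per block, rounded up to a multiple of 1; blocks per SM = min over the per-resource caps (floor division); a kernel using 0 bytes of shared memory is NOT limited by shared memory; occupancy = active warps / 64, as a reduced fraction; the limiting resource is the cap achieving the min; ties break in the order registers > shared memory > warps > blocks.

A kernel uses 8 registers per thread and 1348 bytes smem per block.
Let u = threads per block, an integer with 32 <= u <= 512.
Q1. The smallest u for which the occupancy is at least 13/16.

Answer: u = 129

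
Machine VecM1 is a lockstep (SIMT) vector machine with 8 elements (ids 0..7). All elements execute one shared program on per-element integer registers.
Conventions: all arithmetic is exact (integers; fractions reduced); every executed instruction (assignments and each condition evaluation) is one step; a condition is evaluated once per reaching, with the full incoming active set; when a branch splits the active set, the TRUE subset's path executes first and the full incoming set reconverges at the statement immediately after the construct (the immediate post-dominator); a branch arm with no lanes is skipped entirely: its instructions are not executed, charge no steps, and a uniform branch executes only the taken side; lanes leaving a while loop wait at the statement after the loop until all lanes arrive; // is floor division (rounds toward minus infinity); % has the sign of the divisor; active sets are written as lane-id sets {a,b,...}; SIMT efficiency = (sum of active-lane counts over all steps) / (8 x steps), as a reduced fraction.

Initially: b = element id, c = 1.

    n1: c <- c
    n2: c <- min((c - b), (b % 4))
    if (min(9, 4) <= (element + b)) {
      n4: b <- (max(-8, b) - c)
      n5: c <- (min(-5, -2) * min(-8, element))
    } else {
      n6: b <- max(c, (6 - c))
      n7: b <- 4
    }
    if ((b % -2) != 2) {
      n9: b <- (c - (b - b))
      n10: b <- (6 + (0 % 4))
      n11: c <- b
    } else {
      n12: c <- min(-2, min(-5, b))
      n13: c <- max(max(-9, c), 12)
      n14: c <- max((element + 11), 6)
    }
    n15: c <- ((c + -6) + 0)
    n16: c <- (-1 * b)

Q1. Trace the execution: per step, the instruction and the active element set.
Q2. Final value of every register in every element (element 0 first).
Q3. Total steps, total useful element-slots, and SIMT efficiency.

step 0: c <- c                       {0,1,2,3,4,5,6,7}
step 1: c <- min((c - b), (b % 4))   {0,1,2,3,4,5,6,7}
step 2: eval (min(9, 4) <= (element + b)) {0,1,2,3,4,5,6,7}
step 3: b <- (max(-8, b) - c)        {2,3,4,5,6,7}
step 4: c <- (min(-5, -2) * min(-8, element)) {2,3,4,5,6,7}
step 5: b <- max(c, (6 - c))         {0,1}
step 6: b <- 4                       {0,1}
step 7: eval ((b % -2) != 2)         {0,1,2,3,4,5,6,7}
step 8: b <- (c - (b - b))           {0,1,2,3,4,5,6,7}
step 9: b <- (6 + (0 % 4))           {0,1,2,3,4,5,6,7}
step 10: c <- b                       {0,1,2,3,4,5,6,7}
step 11: c <- ((c + -6) + 0)          {0,1,2,3,4,5,6,7}
step 12: c <- (-1 * b)                {0,1,2,3,4,5,6,7}

Answer: 13 steps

b: 6,6,6,6,6,6,6,6
c: -6,-6,-6,-6,-6,-6,-6,-6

steps = 13; useful = 88; efficiency = 88/104 = 11/13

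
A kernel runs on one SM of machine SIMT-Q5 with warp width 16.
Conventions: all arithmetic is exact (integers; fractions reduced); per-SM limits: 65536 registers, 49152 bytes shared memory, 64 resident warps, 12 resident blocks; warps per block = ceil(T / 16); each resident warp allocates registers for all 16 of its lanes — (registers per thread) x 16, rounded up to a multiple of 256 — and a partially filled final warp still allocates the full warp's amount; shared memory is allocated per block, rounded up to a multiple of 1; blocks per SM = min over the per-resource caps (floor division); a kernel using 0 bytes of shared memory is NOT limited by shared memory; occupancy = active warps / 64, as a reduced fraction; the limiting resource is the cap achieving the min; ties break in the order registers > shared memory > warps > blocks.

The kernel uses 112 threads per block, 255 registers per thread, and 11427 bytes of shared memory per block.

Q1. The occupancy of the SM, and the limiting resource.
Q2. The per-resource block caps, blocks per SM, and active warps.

Answer: occupancy 7/32, limited by registers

registers: 2 blocks
shared memory: 4 blocks
warps: 9 blocks
blocks: 12 blocks

Answer: 2 blocks, 14 active warps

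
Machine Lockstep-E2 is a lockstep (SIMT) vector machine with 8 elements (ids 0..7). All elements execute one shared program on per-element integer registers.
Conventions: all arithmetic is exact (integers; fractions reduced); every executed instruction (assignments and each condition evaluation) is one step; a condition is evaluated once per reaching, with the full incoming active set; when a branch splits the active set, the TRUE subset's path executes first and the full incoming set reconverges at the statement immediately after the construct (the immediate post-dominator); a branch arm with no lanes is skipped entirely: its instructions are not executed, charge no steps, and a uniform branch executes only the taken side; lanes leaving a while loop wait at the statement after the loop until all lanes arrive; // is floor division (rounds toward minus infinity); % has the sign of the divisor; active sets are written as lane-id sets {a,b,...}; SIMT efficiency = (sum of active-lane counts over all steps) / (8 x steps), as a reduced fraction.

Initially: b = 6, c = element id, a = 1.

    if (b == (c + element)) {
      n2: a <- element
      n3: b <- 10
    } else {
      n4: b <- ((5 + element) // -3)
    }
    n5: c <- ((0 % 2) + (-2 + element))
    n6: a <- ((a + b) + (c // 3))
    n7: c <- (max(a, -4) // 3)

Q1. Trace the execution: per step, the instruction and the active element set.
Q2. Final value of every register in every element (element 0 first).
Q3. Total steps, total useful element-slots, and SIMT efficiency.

step 0: eval (b == (c + element))    {0,1,2,3,4,5,6,7}
step 1: a <- element                 {3}
step 2: b <- 10                      {3}
step 3: b <- ((5 + element) // -3)   {0,1,2,4,5,6,7}
step 4: c <- ((0 % 2) + (-2 + element)) {0,1,2,3,4,5,6,7}
step 5: a <- ((a + b) + (c // 3))    {0,1,2,3,4,5,6,7}
step 6: c <- (max(a, -4) // 3)       {0,1,2,3,4,5,6,7}

Answer: 7 steps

b: -2,-2,-3,10,-3,-4,-4,-4
c: -1,-1,-1,4,-1,-1,-1,-1
a: -2,-2,-2,13,-2,-2,-2,-2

steps = 7; useful = 41; efficiency = 41/56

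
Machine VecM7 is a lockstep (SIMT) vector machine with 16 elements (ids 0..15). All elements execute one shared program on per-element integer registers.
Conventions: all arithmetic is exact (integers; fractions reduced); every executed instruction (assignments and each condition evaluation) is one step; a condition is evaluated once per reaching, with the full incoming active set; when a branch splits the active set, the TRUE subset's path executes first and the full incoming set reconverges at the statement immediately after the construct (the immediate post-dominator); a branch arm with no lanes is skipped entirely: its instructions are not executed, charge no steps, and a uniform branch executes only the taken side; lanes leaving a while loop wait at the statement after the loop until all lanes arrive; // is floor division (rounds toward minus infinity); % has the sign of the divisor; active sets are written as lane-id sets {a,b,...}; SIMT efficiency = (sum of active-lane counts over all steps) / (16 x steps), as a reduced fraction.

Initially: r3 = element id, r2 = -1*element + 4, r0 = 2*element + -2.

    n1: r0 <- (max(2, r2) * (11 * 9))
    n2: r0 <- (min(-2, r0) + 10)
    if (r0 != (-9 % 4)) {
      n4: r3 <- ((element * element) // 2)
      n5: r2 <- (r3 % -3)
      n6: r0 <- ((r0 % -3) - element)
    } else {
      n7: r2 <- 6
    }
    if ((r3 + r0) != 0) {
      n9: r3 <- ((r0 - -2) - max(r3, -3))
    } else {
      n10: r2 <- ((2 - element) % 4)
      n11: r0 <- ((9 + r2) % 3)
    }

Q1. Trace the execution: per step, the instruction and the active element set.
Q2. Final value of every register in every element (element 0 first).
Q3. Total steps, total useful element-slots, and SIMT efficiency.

step 0: r0 <- (max(2, r2) * (11 * 9)) {0,1,2,3,4,5,6,7,8,9,10,11,12,13,14,15}
step 1: r0 <- (min(-2, r0) + 10)     {0,1,2,3,4,5,6,7,8,9,10,11,12,13,14,15}
step 2: eval (r0 != (-9 % 4))        {0,1,2,3,4,5,6,7,8,9,10,11,12,13,14,15}
step 3: r3 <- ((element * element) // 2) {0,1,2,3,4,5,6,7,8,9,10,11,12,13,14,15}
step 4: r2 <- (r3 % -3)              {0,1,2,3,4,5,6,7,8,9,10,11,12,13,14,15}
step 5: r0 <- ((r0 % -3) - element)  {0,1,2,3,4,5,6,7,8,9,10,11,12,13,14,15}
step 6: eval ((r3 + r0) != 0)        {0,1,2,3,4,5,6,7,8,9,10,11,12,13,14,15}
step 7: r3 <- ((r0 - -2) - max(r3, -3)) {0,1,2,4,5,6,7,8,9,10,11,12,13,14,15}
step 8: r2 <- ((2 - element) % 4)    {3}
step 9: r0 <- ((9 + r2) % 3)         {3}

Answer: 10 steps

r3: 1,0,-3,4,-11,-16,-23,-30,-39,-48,-59,-70,-83,-96,-111,-126
r2: 0,0,-1,3,-1,0,0,0,-1,-2,-1,0,0,0,-1,-2
r0: -1,-2,-3,0,-5,-6,-7,-8,-9,-10,-11,-12,-13,-14,-15,-16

steps = 10; useful = 129; efficiency = 129/160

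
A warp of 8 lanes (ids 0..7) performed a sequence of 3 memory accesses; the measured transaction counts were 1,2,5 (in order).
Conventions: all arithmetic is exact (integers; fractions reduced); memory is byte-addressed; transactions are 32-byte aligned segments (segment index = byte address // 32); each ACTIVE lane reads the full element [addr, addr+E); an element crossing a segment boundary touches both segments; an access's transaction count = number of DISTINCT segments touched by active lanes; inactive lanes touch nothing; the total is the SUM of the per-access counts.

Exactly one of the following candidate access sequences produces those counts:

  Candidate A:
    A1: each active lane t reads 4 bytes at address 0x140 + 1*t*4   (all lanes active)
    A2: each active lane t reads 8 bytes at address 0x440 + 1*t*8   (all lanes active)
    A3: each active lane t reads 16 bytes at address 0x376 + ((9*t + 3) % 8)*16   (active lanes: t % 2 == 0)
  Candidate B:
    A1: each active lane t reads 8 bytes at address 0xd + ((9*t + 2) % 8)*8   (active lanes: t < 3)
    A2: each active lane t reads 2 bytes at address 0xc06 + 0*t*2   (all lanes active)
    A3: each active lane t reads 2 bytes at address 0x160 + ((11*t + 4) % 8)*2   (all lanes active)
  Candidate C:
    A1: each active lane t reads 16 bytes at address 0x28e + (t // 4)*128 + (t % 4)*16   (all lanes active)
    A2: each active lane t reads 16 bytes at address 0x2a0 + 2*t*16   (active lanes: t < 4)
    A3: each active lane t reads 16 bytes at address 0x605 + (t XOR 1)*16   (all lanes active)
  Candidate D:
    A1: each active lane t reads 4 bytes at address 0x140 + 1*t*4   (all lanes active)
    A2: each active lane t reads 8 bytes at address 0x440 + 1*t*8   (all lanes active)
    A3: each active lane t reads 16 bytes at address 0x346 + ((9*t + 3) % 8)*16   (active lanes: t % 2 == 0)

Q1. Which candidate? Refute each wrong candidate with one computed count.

A: A3 gives 4 transactions, not 5
B: A1 gives 2 transactions, not 1
C: A1 gives 6 transactions, not 1
D: all counts match (1,2,5)

Answer: D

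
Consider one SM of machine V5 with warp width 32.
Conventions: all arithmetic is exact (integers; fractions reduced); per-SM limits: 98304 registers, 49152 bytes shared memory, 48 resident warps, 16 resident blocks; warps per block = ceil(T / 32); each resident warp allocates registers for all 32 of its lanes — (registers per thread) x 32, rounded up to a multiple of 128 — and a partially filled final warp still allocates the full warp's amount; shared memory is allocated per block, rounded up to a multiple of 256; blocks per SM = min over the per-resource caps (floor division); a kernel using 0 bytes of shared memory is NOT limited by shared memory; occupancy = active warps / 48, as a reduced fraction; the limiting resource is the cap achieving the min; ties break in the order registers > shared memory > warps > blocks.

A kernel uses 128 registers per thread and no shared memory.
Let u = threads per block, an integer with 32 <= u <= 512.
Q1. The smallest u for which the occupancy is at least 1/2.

Answer: u = 33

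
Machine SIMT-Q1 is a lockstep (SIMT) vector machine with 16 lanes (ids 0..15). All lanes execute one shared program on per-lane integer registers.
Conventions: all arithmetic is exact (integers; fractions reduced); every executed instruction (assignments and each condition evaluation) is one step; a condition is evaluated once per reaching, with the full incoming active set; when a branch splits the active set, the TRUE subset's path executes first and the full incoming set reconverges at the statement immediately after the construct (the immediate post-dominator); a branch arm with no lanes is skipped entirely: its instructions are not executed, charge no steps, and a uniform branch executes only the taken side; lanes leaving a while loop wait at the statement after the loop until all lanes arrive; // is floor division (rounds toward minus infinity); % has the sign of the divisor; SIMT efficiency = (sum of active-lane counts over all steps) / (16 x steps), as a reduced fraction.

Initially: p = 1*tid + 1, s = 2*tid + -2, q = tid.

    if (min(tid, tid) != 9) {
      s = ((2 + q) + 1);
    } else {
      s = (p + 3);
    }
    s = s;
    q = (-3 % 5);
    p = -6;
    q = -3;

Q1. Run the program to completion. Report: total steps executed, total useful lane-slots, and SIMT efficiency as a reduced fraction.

Answer: 7 steps, 96 useful, 6/7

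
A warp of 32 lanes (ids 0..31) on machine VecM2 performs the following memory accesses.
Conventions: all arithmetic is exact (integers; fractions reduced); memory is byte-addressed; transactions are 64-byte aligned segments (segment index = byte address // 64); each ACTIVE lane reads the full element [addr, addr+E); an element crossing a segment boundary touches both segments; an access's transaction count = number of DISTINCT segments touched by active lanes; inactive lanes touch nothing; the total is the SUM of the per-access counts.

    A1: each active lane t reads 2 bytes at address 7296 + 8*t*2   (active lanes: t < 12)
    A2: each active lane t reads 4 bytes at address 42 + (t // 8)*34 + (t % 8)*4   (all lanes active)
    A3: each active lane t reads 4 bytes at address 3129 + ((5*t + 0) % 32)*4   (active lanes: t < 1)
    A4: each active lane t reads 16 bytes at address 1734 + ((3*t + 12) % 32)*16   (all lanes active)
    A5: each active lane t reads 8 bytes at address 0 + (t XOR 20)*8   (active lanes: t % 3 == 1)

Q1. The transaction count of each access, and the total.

A1: 3 transactions
A2: 3 transactions
A3: 1 transaction
A4: 9 transactions
A5: 4 transactions

Answer: 3,3,1,9,4; total 20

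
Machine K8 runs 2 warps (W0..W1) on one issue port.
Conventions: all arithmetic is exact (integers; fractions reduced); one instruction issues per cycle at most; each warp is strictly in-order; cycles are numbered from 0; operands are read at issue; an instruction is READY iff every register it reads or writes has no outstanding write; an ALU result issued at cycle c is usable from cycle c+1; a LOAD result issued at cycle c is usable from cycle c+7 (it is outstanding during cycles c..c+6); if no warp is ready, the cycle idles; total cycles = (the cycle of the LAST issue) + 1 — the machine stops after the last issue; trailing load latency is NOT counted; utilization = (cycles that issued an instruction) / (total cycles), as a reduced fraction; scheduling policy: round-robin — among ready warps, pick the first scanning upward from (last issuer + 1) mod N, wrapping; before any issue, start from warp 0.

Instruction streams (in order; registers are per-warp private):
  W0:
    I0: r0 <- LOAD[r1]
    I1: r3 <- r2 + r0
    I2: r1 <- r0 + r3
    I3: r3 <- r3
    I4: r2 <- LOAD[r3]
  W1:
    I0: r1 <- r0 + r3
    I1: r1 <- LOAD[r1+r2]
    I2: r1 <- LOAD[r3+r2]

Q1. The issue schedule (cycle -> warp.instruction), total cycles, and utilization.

cycle 0: W0.I0
cycle 1: W1.I0
cycle 2: W1.I1
cycle 3: idle
cycle 4: idle
cycle 5: idle
cycle 6: idle
cycle 7: W0.I1
cycle 8: W0.I2
cycle 9: W1.I2
cycle 10: W0.I3
cycle 11: W0.I4

Answer: 12 cycles, utilization 2/3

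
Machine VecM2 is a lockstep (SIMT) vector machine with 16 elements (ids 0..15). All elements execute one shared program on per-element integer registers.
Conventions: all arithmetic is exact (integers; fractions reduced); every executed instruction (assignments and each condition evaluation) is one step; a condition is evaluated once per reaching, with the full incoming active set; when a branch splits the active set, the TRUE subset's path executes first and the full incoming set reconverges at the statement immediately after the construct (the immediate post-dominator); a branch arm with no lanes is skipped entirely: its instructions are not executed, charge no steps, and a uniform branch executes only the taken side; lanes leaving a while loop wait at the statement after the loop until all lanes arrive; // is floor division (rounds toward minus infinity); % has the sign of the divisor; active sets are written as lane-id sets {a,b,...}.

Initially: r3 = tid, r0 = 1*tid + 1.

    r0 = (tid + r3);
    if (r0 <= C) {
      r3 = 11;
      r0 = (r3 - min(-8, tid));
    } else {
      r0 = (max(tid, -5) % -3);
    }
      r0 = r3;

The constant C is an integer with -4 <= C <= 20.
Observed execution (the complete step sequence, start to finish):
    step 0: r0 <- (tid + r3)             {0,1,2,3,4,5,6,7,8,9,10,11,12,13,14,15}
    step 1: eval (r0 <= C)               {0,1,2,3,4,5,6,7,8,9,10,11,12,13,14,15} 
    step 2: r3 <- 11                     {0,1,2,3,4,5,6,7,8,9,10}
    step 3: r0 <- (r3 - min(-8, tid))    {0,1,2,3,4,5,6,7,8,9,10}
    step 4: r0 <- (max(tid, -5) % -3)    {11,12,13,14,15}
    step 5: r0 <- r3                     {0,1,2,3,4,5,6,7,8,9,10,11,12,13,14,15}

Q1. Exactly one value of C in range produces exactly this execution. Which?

Answer: C = 20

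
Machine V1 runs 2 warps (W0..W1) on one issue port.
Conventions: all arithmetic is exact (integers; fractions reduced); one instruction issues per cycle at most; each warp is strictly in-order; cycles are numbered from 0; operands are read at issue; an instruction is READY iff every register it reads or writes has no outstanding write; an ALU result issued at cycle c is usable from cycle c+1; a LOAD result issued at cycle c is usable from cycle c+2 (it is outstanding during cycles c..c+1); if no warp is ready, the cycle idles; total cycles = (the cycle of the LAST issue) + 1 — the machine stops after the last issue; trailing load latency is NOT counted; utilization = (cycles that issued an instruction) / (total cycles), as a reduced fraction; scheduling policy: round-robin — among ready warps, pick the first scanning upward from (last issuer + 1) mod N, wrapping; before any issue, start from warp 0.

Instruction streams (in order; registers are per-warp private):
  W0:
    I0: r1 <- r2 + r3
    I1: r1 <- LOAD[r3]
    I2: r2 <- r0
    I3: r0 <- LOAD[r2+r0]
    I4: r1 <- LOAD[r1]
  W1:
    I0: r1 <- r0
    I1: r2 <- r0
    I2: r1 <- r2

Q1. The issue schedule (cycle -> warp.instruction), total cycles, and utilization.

cycle 0: W0.I0
cycle 1: W1.I0
cycle 2: W0.I1
cycle 3: W1.I1
cycle 4: W0.I2
cycle 5: W1.I2
cycle 6: W0.I3
cycle 7: W0.I4

Answer: 8 cycles, utilization 1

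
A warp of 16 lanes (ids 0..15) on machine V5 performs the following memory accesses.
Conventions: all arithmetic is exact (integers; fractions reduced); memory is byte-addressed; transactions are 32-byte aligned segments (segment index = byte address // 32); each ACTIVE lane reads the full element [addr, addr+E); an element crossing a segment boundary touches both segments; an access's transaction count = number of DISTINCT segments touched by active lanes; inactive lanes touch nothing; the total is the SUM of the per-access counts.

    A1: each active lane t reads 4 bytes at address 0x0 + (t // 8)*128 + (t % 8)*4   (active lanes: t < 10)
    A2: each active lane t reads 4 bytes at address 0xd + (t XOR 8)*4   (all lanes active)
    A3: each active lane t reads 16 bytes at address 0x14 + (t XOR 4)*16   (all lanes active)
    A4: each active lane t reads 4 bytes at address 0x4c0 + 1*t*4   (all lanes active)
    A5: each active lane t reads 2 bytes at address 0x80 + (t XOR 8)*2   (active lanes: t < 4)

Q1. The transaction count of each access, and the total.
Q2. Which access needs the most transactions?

A1: 2 transactions
A2: 3 transactions
A3: 9 transactions
A4: 2 transactions
A5: 1 transaction

Answer: 2,3,9,2,1; total 17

Answer: A3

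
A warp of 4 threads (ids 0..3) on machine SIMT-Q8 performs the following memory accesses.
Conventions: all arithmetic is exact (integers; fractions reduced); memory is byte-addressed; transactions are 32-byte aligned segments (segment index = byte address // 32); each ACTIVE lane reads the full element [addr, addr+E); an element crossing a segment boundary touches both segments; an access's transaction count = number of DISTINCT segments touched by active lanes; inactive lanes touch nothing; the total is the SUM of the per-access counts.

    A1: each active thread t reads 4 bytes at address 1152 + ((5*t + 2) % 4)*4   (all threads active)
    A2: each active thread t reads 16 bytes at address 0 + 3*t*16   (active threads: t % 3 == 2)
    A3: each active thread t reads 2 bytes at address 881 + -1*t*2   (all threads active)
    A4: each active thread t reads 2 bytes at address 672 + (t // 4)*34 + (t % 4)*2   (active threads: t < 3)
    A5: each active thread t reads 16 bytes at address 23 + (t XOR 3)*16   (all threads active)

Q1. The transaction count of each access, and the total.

A1: 1 transaction
A2: 1 transaction
A3: 1 transaction
A4: 1 transaction
A5: 3 transactions

Answer: 1,1,1,1,3; total 7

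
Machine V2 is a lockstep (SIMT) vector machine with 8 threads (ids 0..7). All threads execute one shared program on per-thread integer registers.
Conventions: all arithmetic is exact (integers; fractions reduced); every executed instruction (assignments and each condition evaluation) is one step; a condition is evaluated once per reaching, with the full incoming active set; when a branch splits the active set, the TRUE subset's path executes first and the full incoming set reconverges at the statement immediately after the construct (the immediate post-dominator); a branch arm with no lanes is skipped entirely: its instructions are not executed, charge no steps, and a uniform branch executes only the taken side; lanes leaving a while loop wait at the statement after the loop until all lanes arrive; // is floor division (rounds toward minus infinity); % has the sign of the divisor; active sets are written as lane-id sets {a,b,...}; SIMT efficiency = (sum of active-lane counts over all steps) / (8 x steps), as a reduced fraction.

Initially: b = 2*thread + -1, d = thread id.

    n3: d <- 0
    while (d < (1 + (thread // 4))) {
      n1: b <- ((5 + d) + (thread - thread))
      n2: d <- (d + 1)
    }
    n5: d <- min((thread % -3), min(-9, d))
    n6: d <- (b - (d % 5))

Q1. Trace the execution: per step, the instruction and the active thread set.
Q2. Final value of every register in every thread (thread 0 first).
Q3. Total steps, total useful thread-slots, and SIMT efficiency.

step 0: d <- 0                       {0,1,2,3,4,5,6,7}
step 1: eval (d < (1 + (thread // 4))) {0,1,2,3,4,5,6,7}
step 2: b <- ((5 + d) + (thread - thread)) {0,1,2,3,4,5,6,7}
step 3: d <- (d + 1)                 {0,1,2,3,4,5,6,7}
step 4: eval (d < (1 + (thread // 4))) {0,1,2,3,4,5,6,7}
step 5: b <- ((5 + d) + (thread - thread)) {4,5,6,7}
step 6: d <- (d + 1)                 {4,5,6,7}
step 7: eval (d < (1 + (thread // 4))) {4,5,6,7}
step 8: d <- min((thread % -3), min(-9, d)) {0,1,2,3,4,5,6,7}
step 9: d <- (b - (d % 5))           {0,1,2,3,4,5,6,7}

Answer: 10 steps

b: 5,5,5,5,6,6,6,6
d: 4,4,4,4,5,5,5,5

steps = 10; useful = 68; efficiency = 68/80 = 17/20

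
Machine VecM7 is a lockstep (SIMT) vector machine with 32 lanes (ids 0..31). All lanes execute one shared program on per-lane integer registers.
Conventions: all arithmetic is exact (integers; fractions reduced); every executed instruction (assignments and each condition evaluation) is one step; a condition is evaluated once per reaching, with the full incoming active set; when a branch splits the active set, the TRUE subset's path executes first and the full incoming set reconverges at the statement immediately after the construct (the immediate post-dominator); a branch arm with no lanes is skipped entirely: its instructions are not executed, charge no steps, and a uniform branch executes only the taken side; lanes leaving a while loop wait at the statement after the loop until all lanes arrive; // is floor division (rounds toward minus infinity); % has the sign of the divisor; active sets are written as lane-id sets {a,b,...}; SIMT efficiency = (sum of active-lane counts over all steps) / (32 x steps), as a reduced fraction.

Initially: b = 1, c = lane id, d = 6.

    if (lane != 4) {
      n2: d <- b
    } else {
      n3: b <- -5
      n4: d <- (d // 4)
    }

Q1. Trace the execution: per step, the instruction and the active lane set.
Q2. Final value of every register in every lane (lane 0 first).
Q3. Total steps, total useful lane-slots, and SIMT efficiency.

step 0: eval (lane != 4)             {0,1,2,3,4,5,6,7,8,9,10,11,12,13,14,15,16,17,18,19,20,21,22,23,24,25,26,27,28,29,30,31}
step 1: d <- b                       {0,1,2,3,5,6,7,8,9,10,11,12,13,14,15,16,17,18,19,20,21,22,23,24,25,26,27,28,29,30,31}
step 2: b <- -5                      {4}
step 3: d <- (d // 4)                {4}

Answer: 4 steps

b: 1,1,1,1,-5,1,1,1,1,1,1,1,1,1,1,1,1,1,1,1,1,1,1,1,1,1,1,1,1,1,1,1
c: 0,1,2,3,4,5,6,7,8,9,10,11,12,13,14,15,16,17,18,19,20,21,22,23,24,25,26,27,28,29,30,31
d: 1,1,1,1,1,1,1,1,1,1,1,1,1,1,1,1,1,1,1,1,1,1,1,1,1,1,1,1,1,1,1,1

steps = 4; useful = 65; efficiency = 65/128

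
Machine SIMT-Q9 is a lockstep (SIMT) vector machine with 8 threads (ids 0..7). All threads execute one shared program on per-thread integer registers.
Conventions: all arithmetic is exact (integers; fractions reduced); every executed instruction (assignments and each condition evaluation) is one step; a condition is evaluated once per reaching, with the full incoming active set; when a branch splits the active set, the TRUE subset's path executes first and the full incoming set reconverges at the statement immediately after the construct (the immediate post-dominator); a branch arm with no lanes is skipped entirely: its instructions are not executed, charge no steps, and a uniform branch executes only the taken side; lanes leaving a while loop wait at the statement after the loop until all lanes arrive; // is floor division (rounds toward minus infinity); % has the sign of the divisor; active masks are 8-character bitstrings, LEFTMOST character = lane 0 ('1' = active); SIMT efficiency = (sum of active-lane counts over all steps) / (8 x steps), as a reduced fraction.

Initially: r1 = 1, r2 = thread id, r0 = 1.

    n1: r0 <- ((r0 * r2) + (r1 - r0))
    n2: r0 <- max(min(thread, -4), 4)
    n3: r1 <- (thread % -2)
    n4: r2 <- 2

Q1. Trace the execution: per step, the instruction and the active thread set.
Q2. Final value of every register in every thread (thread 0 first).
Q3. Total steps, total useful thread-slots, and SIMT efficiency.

step 0: r0 <- ((r0 * r2) + (r1 - r0)) 11111111
step 1: r0 <- max(min(thread, -4), 4) 11111111
step 2: r1 <- (thread % -2)          11111111
step 3: r2 <- 2                      11111111

Answer: 4 steps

r1: 0,-1,0,-1,0,-1,0,-1
r2: 2,2,2,2,2,2,2,2
r0: 4,4,4,4,4,4,4,4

steps = 4; useful = 32; efficiency = 32/32 = 1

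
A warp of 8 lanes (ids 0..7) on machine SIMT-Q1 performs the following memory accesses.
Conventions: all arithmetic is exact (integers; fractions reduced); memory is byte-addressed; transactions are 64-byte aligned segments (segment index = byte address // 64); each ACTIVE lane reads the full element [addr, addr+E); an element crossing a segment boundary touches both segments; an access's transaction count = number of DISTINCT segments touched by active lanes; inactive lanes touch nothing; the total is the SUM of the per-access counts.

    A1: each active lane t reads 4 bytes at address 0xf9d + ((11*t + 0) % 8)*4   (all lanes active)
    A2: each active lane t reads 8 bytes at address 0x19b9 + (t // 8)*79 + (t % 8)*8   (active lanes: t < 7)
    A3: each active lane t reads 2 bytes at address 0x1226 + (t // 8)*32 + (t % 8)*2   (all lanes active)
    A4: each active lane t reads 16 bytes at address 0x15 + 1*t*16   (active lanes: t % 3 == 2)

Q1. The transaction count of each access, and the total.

A1: 1 transaction
A2: 2 transactions
A3: 1 transaction
A4: 2 transactions

Answer: 1,2,1,2; total 6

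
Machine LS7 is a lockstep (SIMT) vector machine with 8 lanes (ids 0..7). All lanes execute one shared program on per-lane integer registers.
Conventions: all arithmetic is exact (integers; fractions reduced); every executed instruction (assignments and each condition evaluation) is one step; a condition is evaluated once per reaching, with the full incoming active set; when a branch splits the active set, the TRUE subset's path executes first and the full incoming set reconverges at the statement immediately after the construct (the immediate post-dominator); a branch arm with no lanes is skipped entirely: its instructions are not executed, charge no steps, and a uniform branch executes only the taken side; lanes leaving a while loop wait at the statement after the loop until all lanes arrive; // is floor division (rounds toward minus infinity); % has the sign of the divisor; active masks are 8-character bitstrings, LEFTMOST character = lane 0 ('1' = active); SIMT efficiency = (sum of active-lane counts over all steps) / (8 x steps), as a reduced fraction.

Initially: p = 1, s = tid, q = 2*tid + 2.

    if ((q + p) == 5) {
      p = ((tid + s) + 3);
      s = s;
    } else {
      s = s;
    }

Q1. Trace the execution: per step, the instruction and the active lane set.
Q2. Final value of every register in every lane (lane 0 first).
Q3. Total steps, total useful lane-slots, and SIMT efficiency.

step 0: eval ((q + p) == 5)          11111111
step 1: p <- ((tid + s) + 3)         01000000
step 2: s <- s                       01000000
step 3: s <- s                       10111111

Answer: 4 steps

p: 1,5,1,1,1,1,1,1
s: 0,1,2,3,4,5,6,7
q: 2,4,6,8,10,12,14,16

steps = 4; useful = 17; efficiency = 17/32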